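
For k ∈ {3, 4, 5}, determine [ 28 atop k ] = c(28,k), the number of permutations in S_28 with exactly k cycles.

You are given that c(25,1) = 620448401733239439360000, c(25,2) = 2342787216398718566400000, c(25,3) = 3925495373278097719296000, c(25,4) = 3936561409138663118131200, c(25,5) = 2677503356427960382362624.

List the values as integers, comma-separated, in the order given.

73689668464006010184007680000, 77226989703299075087834112000, 55278125307966865191587481600

r26: T_26,1=25×620448401733239439360000+0=15511210043330985984000000; T_26,2=25×2342787216398718566400000+620448401733239439360000=59190128811701203599360000; T_26,3=25×3925495373278097719296000+2342787216398718566400000=100480171548351161548800000; T_26,4=25×3936561409138663118131200+3925495373278097719296000=102339530601744675672576000; T_26,5=25×2677503356427960382362624+3936561409138663118131200=70874145319837672677196800
r27: T_27,2=26×59190128811701203599360000+15511210043330985984000000=1554454559147562279567360000; T_27,3=26×100480171548351161548800000+59190128811701203599360000=2671674589068831403868160000; T_27,4=26×102339530601744675672576000+100480171548351161548800000=2761307967193712729035776000; T_27,5=26×70874145319837672677196800+102339530601744675672576000=1945067308917524165279692800
r28: T_28,3=27×2671674589068831403868160000+1554454559147562279567360000=73689668464006010184007680000; T_28,4=27×2761307967193712729035776000+2671674589068831403868160000=77226989703299075087834112000; T_28,5=27×1945067308917524165279692800+2761307967193712729035776000=55278125307966865191587481600
Read c(28,3) = 73689668464006010184007680000, c(28,4) = 77226989703299075087834112000, c(28,5) = 55278125307966865191587481600.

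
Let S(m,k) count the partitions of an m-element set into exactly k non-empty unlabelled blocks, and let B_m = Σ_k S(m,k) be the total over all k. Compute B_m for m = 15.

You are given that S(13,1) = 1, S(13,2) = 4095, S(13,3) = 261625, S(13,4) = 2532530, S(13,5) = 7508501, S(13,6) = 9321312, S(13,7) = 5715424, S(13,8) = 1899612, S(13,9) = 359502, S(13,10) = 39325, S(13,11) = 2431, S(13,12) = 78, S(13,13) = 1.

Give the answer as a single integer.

1382958545

@14  (14,1):1·1+0→1, (14,2):4095·2+1→8191, (14,3):261625·3+4095→788970, (14,4):2532530·4+261625→10391745, (14,5):7508501·5+2532530→40075035, (14,6):9321312·6+7508501→63436373, (14,7):5715424·7+9321312→49329280, (14,8):1899612·8+5715424→20912320, (14,9):359502·9+1899612→5135130, (14,10):39325·10+359502→752752, (14,11):2431·11+39325→66066, (14,12):78·12+2431→3367, (14,13):1·13+78→91, (14,14):0·14+1→1
@15  (15,1):1·1+0→1, (15,2):8191·2+1→16383, (15,3):788970·3+8191→2375101, (15,4):10391745·4+788970→42355950, (15,5):40075035·5+10391745→210766920, (15,6):63436373·6+40075035→420693273, (15,7):49329280·7+63436373→408741333, (15,8):20912320·8+49329280→216627840, (15,9):5135130·9+20912320→67128490, (15,10):752752·10+5135130→12662650, (15,11):66066·11+752752→1479478, (15,12):3367·12+66066→106470, (15,13):91·13+3367→4550, (15,14):1·14+91→105, (15,15):0·15+1→1
B_15 = ΣS(15,k) = 1+16383+2375101+42355950+210766920+420693273+408741333+216627840+67128490+12662650+1479478+106470+4550+105+1 = 1382958545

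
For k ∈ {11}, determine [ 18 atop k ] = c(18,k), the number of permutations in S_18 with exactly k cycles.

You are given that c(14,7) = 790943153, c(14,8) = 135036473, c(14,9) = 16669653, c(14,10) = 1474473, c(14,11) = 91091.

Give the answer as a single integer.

60202693980

@15  (15,8):135036473·14+790943153→2681453775, (15,9):16669653·14+135036473→368411615, (15,10):1474473·14+16669653→37312275, (15,11):91091·14+1474473→2749747
@16  (16,9):368411615·15+2681453775→8207628000, (16,10):37312275·15+368411615→928095740, (16,11):2749747·15+37312275→78558480
@17  (17,10):928095740·16+8207628000→23057159840, (17,11):78558480·16+928095740→2185031420
@18  (18,11):2185031420·17+23057159840→60202693980
Read c(18,11) = 60202693980.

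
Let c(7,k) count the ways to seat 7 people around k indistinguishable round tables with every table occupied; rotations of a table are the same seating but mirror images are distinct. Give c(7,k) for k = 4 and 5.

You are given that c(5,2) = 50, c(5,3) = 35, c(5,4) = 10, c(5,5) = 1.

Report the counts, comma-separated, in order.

735, 175

r6: T_6,3=5×35+50=225; T_6,4=5×10+35=85; T_6,5=5×1+10=15
r7: T_7,4=6×85+225=735; T_7,5=6×15+85=175
Read c(7,4) = 735, c(7,5) = 175.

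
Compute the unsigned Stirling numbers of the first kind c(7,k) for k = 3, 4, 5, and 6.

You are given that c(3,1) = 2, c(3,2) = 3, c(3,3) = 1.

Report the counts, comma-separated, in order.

1624, 735, 175, 21

r4: T_4,1=3×2+0=6; T_4,2=3×3+2=11; T_4,3=3×1+3=6; T_4,4=3×0+1=1
r5: T_5,1=4×6+0=24; T_5,2=4×11+6=50; T_5,3=4×6+11=35; T_5,4=4×1+6=10; T_5,5=4×0+1=1
r6: T_6,2=5×50+24=274; T_6,3=5×35+50=225; T_6,4=5×10+35=85; T_6,5=5×1+10=15; T_6,6=5×0+1=1
r7: T_7,3=6×225+274=1624; T_7,4=6×85+225=735; T_7,5=6×15+85=175; T_7,6=6×1+15=21
Read c(7,3) = 1624, c(7,4) = 735, c(7,5) = 175, c(7,6) = 21.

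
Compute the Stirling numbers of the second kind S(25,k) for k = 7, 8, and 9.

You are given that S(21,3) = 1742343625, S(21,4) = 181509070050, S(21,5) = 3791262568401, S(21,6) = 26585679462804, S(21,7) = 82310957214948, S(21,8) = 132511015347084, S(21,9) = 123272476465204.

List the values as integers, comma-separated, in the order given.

row 22: T[22][4]=4·181509070050+1742343625=727778623825  T[22][5]=5·3791262568401+181509070050=19137821912055  T[22][6]=6·26585679462804+3791262568401=163305339345225  T[22][7]=7·82310957214948+26585679462804=602762379967440  T[22][8]=8·132511015347084+82310957214948=1142399079991620  T[22][9]=9·123272476465204+132511015347084=1241963303533920
row 23: T[23][5]=5·19137821912055+727778623825=96416888184100  T[23][6]=6·163305339345225+19137821912055=998969857983405  T[23][7]=7·602762379967440+163305339345225=4382641999117305  T[23][8]=8·1142399079991620+602762379967440=9741955019900400  T[23][9]=9·1241963303533920+1142399079991620=12320068811796900
row 24: T[24][6]=6·998969857983405+96416888184100=6090236036084530  T[24][7]=7·4382641999117305+998969857983405=31677463851804540  T[24][8]=8·9741955019900400+4382641999117305=82318282158320505  T[24][9]=9·12320068811796900+9741955019900400=120622574326072500
row 25: T[25][7]=7·31677463851804540+6090236036084530=227832482998716310  T[25][8]=8·82318282158320505+31677463851804540=690223721118368580  T[25][9]=9·120622574326072500+82318282158320505=1167921451092973005
Read S(25,7) = 227832482998716310, S(25,8) = 690223721118368580, S(25,9) = 1167921451092973005.

227832482998716310, 690223721118368580, 1167921451092973005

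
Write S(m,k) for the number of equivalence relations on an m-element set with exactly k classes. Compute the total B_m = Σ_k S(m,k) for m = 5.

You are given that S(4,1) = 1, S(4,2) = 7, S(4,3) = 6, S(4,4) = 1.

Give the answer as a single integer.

i=5: T(5,1)=0+1·1=1 | T(5,2)=1+2·7=15 | T(5,3)=7+3·6=25 | T(5,4)=6+4·1=10 | T(5,5)=1+5·0=1
B_5 = ΣS(5,k) = 1+15+25+10+1 = 52

52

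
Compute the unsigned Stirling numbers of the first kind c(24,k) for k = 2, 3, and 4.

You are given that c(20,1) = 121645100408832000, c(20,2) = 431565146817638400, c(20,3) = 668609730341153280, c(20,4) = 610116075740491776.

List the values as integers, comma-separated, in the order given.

r21: T_21,1=20×121645100408832000+0=2432902008176640000; T_21,2=20×431565146817638400+121645100408832000=8752948036761600000; T_21,3=20×668609730341153280+431565146817638400=13803759753640704000; T_21,4=20×610116075740491776+668609730341153280=12870931245150988800
r22: T_22,1=21×2432902008176640000+0=51090942171709440000; T_22,2=21×8752948036761600000+2432902008176640000=186244810780170240000; T_22,3=21×13803759753640704000+8752948036761600000=298631902863216384000; T_22,4=21×12870931245150988800+13803759753640704000=284093315901811468800
r23: T_23,1=22×51090942171709440000+0=1124000727777607680000; T_23,2=22×186244810780170240000+51090942171709440000=4148476779335454720000; T_23,3=22×298631902863216384000+186244810780170240000=6756146673770930688000; T_23,4=22×284093315901811468800+298631902863216384000=6548684852703068697600
r24: T_24,2=23×4148476779335454720000+1124000727777607680000=96538966652493066240000; T_24,3=23×6756146673770930688000+4148476779335454720000=159539850276066860544000; T_24,4=23×6548684852703068697600+6756146673770930688000=157375898285941510732800
Read c(24,2) = 96538966652493066240000, c(24,3) = 159539850276066860544000, c(24,4) = 157375898285941510732800.

96538966652493066240000, 159539850276066860544000, 157375898285941510732800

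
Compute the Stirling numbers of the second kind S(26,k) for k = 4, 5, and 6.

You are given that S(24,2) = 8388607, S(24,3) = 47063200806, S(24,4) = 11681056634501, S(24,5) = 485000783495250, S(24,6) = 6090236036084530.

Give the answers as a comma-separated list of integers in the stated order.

187226356946265, 12230196160292565, 224595186974125331

row 25: T[25][3]=3·47063200806+8388607=141197991025  T[25][4]=4·11681056634501+47063200806=46771289738810  T[25][5]=5·485000783495250+11681056634501=2436684974110751  T[25][6]=6·6090236036084530+485000783495250=37026417000002430
row 26: T[26][4]=4·46771289738810+141197991025=187226356946265  T[26][5]=5·2436684974110751+46771289738810=12230196160292565  T[26][6]=6·37026417000002430+2436684974110751=224595186974125331
Read S(26,4) = 187226356946265, S(26,5) = 12230196160292565, S(26,6) = 224595186974125331.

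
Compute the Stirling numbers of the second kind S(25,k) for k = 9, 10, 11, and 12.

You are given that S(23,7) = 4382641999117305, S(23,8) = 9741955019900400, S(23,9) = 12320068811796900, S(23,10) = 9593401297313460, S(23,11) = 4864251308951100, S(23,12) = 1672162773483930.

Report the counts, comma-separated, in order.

1167921451092973005, 1203163392175387500, 802355904438462660, 362262620784874680

@24  (24,8):9741955019900400·8+4382641999117305→82318282158320505, (24,9):12320068811796900·9+9741955019900400→120622574326072500, (24,10):9593401297313460·10+12320068811796900→108254081784931500, (24,11):4864251308951100·11+9593401297313460→63100165695775560, (24,12):1672162773483930·12+4864251308951100→24930204590758260
@25  (25,9):120622574326072500·9+82318282158320505→1167921451092973005, (25,10):108254081784931500·10+120622574326072500→1203163392175387500, (25,11):63100165695775560·11+108254081784931500→802355904438462660, (25,12):24930204590758260·12+63100165695775560→362262620784874680
Read S(25,9) = 1167921451092973005, S(25,10) = 1203163392175387500, S(25,11) = 802355904438462660, S(25,12) = 362262620784874680.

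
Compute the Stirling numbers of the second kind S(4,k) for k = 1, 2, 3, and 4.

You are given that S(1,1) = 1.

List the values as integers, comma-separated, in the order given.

1, 7, 6, 1

i=2: T(2,1)=0+1·1=1 | T(2,2)=1+2·0=1
i=3: T(3,1)=0+1·1=1 | T(3,2)=1+2·1=3 | T(3,3)=1+3·0=1
i=4: T(4,1)=0+1·1=1 | T(4,2)=1+2·3=7 | T(4,3)=3+3·1=6 | T(4,4)=1+4·0=1
Read S(4,1) = 1, S(4,2) = 7, S(4,3) = 6, S(4,4) = 1.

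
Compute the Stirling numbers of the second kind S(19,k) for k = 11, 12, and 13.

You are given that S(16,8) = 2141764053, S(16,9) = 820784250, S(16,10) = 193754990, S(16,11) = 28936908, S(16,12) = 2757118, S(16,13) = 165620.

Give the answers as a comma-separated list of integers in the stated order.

129413217791, 23466951300, 2892439160

row 17: T[17][9]=9·820784250+2141764053=9528822303  T[17][10]=10·193754990+820784250=2758334150  T[17][11]=11·28936908+193754990=512060978  T[17][12]=12·2757118+28936908=62022324  T[17][13]=13·165620+2757118=4910178
row 18: T[18][10]=10·2758334150+9528822303=37112163803  T[18][11]=11·512060978+2758334150=8391004908  T[18][12]=12·62022324+512060978=1256328866  T[18][13]=13·4910178+62022324=125854638
row 19: T[19][11]=11·8391004908+37112163803=129413217791  T[19][12]=12·1256328866+8391004908=23466951300  T[19][13]=13·125854638+1256328866=2892439160
Read S(19,11) = 129413217791, S(19,12) = 23466951300, S(19,13) = 2892439160.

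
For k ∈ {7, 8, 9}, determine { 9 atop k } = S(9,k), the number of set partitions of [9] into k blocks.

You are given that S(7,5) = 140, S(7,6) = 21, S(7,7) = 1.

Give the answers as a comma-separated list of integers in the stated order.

462, 36, 1

@8  (8,6):21·6+140→266, (8,7):1·7+21→28, (8,8):0·8+1→1
@9  (9,7):28·7+266→462, (9,8):1·8+28→36, (9,9):0·9+1→1
Read S(9,7) = 462, S(9,8) = 36, S(9,9) = 1.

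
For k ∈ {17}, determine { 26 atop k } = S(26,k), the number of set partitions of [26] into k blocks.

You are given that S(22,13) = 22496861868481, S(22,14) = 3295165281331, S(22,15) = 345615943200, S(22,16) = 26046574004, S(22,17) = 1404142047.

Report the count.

i=23: T(23,14)=22496861868481+14·3295165281331=68629175807115 | T(23,15)=3295165281331+15·345615943200=8479404429331 | T(23,16)=345615943200+16·26046574004=762361127264 | T(23,17)=26046574004+17·1404142047=49916988803
i=24: T(24,15)=68629175807115+15·8479404429331=195820242247080 | T(24,16)=8479404429331+16·762361127264=20677182465555 | T(24,17)=762361127264+17·49916988803=1610949936915
i=25: T(25,16)=195820242247080+16·20677182465555=526655161695960 | T(25,17)=20677182465555+17·1610949936915=48063331393110
i=26: T(26,17)=526655161695960+17·48063331393110=1343731795378830
Read S(26,17) = 1343731795378830.

1343731795378830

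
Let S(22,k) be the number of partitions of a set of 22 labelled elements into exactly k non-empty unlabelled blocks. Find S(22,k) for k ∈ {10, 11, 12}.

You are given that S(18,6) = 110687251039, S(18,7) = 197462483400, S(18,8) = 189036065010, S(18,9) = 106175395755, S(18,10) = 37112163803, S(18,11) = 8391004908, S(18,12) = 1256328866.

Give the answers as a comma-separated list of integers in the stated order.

r19: T_19,7=7×197462483400+110687251039=1492924634839; T_19,8=8×189036065010+197462483400=1709751003480; T_19,9=9×106175395755+189036065010=1144614626805; T_19,10=10×37112163803+106175395755=477297033785; T_19,11=11×8391004908+37112163803=129413217791; T_19,12=12×1256328866+8391004908=23466951300
r20: T_20,8=8×1709751003480+1492924634839=15170932662679; T_20,9=9×1144614626805+1709751003480=12011282644725; T_20,10=10×477297033785+1144614626805=5917584964655; T_20,11=11×129413217791+477297033785=1900842429486; T_20,12=12×23466951300+129413217791=411016633391
r21: T_21,9=9×12011282644725+15170932662679=123272476465204; T_21,10=10×5917584964655+12011282644725=71187132291275; T_21,11=11×1900842429486+5917584964655=26826851689001; T_21,12=12×411016633391+1900842429486=6833042030178
r22: T_22,10=10×71187132291275+123272476465204=835143799377954; T_22,11=11×26826851689001+71187132291275=366282500870286; T_22,12=12×6833042030178+26826851689001=108823356051137
Read S(22,10) = 835143799377954, S(22,11) = 366282500870286, S(22,12) = 108823356051137.

835143799377954, 366282500870286, 108823356051137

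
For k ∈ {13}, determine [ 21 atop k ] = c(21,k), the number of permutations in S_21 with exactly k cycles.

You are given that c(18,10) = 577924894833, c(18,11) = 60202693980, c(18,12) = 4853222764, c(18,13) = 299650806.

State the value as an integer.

[19] T[19,11]:18*60202693980+577924894833=1661573386473 · T[19,12]:18*4853222764+60202693980=147560703732 · T[19,13]:18*299650806+4853222764=10246937272
[20] T[20,12]:19*147560703732+1661573386473=4465226757381 · T[20,13]:19*10246937272+147560703732=342252511900
[21] T[21,13]:20*342252511900+4465226757381=11310276995381
Read c(21,13) = 11310276995381.

11310276995381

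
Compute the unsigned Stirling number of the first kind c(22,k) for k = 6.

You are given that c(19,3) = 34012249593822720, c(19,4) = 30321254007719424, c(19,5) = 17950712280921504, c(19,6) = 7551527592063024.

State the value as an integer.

[20] T[20,4]:19*30321254007719424+34012249593822720=610116075740491776 · T[20,5]:19*17950712280921504+30321254007719424=371384787345228000 · T[20,6]:19*7551527592063024+17950712280921504=161429736530118960
[21] T[21,5]:20*371384787345228000+610116075740491776=8037811822645051776 · T[21,6]:20*161429736530118960+371384787345228000=3599979517947607200
[22] T[22,6]:21*3599979517947607200+8037811822645051776=83637381699544802976
Read c(22,6) = 83637381699544802976.

83637381699544802976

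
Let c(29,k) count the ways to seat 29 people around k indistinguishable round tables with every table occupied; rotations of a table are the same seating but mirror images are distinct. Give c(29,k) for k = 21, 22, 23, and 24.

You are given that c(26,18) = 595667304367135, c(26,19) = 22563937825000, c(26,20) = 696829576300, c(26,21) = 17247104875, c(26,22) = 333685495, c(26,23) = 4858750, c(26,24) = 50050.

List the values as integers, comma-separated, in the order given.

4285624815406935, 123268226851770, 2918785153245, 55880640270

r27: T_27,19=26×22563937825000+595667304367135=1182329687817135; T_27,20=26×696829576300+22563937825000=40681506808800; T_27,21=26×17247104875+696829576300=1145254303050; T_27,22=26×333685495+17247104875=25922927745; T_27,23=26×4858750+333685495=460012995; T_27,24=26×50050+4858750=6160050
r28: T_28,20=27×40681506808800+1182329687817135=2280730371654735; T_28,21=27×1145254303050+40681506808800=71603372991150; T_28,22=27×25922927745+1145254303050=1845173352165; T_28,23=27×460012995+25922927745=38343278610; T_28,24=27×6160050+460012995=626334345
r29: T_29,21=28×71603372991150+2280730371654735=4285624815406935; T_29,22=28×1845173352165+71603372991150=123268226851770; T_29,23=28×38343278610+1845173352165=2918785153245; T_29,24=28×626334345+38343278610=55880640270
Read c(29,21) = 4285624815406935, c(29,22) = 123268226851770, c(29,23) = 2918785153245, c(29,24) = 55880640270.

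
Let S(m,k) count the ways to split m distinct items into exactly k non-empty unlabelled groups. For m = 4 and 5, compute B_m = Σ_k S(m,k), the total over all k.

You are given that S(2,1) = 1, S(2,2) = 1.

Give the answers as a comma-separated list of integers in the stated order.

15, 52

r3: T_3,1=1×1+0=1; T_3,2=2×1+1=3; T_3,3=3×0+1=1
r4: T_4,1=1×1+0=1; T_4,2=2×3+1=7; T_4,3=3×1+3=6; T_4,4=4×0+1=1
r5: T_5,1=1×1+0=1; T_5,2=2×7+1=15; T_5,3=3×6+7=25; T_5,4=4×1+6=10; T_5,5=5×0+1=1
B_4 = ΣS(4,k) = 1+7+6+1 = 15
B_5 = ΣS(5,k) = 1+15+25+10+1 = 52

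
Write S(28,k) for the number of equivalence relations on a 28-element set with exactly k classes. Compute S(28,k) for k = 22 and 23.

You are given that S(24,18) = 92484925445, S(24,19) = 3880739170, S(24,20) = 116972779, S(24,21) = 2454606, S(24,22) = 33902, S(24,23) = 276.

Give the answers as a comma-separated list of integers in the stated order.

@25  (25,19):3880739170·19+92484925445→166218969675, (25,20):116972779·20+3880739170→6220194750, (25,21):2454606·21+116972779→168519505, (25,22):33902·22+2454606→3200450, (25,23):276·23+33902→40250
@26  (26,20):6220194750·20+166218969675→290622864675, (26,21):168519505·21+6220194750→9759104355, (26,22):3200450·22+168519505→238929405, (26,23):40250·23+3200450→4126200
@27  (27,21):9759104355·21+290622864675→495564056130, (27,22):238929405·22+9759104355→15015551265, (27,23):4126200·23+238929405→333832005
@28  (28,22):15015551265·22+495564056130→825906183960, (28,23):333832005·23+15015551265→22693687380
Read S(28,22) = 825906183960, S(28,23) = 22693687380.

825906183960, 22693687380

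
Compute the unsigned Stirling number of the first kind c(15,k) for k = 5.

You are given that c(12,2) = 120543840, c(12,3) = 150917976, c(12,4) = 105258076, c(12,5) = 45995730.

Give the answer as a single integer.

@13  (13,3):150917976·12+120543840→1931559552, (13,4):105258076·12+150917976→1414014888, (13,5):45995730·12+105258076→657206836
@14  (14,4):1414014888·13+1931559552→20313753096, (14,5):657206836·13+1414014888→9957703756
@15  (15,5):9957703756·14+20313753096→159721605680
Read c(15,5) = 159721605680.

159721605680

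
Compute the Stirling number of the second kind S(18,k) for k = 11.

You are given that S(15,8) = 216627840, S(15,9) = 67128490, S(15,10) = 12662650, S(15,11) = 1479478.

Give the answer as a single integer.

i=16: T(16,9)=216627840+9·67128490=820784250 | T(16,10)=67128490+10·12662650=193754990 | T(16,11)=12662650+11·1479478=28936908
i=17: T(17,10)=820784250+10·193754990=2758334150 | T(17,11)=193754990+11·28936908=512060978
i=18: T(18,11)=2758334150+11·512060978=8391004908
Read S(18,11) = 8391004908.

8391004908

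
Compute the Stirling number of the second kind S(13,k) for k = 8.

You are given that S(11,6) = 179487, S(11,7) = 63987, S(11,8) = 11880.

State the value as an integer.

r12: T_12,7=7×63987+179487=627396; T_12,8=8×11880+63987=159027
r13: T_13,8=8×159027+627396=1899612
Read S(13,8) = 1899612.

1899612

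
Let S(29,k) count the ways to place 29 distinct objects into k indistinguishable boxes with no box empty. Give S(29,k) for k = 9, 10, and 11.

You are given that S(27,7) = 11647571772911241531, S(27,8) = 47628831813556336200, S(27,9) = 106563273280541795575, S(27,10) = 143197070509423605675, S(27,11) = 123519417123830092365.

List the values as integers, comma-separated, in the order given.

row 28: T[28][8]=8·47628831813556336200+11647571772911241531=392678226281361931131  T[28][9]=9·106563273280541795575+47628831813556336200=1006698291338432496375  T[28][10]=10·143197070509423605675+106563273280541795575=1538533978374777852325  T[28][11]=11·123519417123830092365+143197070509423605675=1501910658871554621690
row 29: T[29][9]=9·1006698291338432496375+392678226281361931131=9452962848327254398506  T[29][10]=10·1538533978374777852325+1006698291338432496375=16392038075086211019625  T[29][11]=11·1501910658871554621690+1538533978374777852325=18059551225961878690915
Read S(29,9) = 9452962848327254398506, S(29,10) = 16392038075086211019625, S(29,11) = 18059551225961878690915.

9452962848327254398506, 16392038075086211019625, 18059551225961878690915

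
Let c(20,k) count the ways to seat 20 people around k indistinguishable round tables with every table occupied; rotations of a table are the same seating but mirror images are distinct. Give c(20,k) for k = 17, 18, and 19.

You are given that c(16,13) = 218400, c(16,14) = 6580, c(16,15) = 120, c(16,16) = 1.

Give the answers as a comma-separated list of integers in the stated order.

i=17: T(17,14)=218400+16·6580=323680 | T(17,15)=6580+16·120=8500 | T(17,16)=120+16·1=136 | T(17,17)=1+16·0=1
i=18: T(18,15)=323680+17·8500=468180 | T(18,16)=8500+17·136=10812 | T(18,17)=136+17·1=153 | T(18,18)=1+17·0=1
i=19: T(19,16)=468180+18·10812=662796 | T(19,17)=10812+18·153=13566 | T(19,18)=153+18·1=171 | T(19,19)=1+18·0=1
i=20: T(20,17)=662796+19·13566=920550 | T(20,18)=13566+19·171=16815 | T(20,19)=171+19·1=190
Read c(20,17) = 920550, c(20,18) = 16815, c(20,19) = 190.

920550, 16815, 190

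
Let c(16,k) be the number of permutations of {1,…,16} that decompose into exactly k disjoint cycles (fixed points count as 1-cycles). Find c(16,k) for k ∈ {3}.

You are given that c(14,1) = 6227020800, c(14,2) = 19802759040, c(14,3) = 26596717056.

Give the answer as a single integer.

row 15: T[15][2]=14·19802759040+6227020800=283465647360  T[15][3]=14·26596717056+19802759040=392156797824
row 16: T[16][3]=15·392156797824+283465647360=6165817614720
Read c(16,3) = 6165817614720.

6165817614720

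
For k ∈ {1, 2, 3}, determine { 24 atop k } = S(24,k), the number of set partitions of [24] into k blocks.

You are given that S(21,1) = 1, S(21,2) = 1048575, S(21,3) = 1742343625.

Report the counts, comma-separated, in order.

@22  (22,1):1·1+0→1, (22,2):1048575·2+1→2097151, (22,3):1742343625·3+1048575→5228079450
@23  (23,1):1·1+0→1, (23,2):2097151·2+1→4194303, (23,3):5228079450·3+2097151→15686335501
@24  (24,1):1·1+0→1, (24,2):4194303·2+1→8388607, (24,3):15686335501·3+4194303→47063200806
Read S(24,1) = 1, S(24,2) = 8388607, S(24,3) = 47063200806.

1, 8388607, 47063200806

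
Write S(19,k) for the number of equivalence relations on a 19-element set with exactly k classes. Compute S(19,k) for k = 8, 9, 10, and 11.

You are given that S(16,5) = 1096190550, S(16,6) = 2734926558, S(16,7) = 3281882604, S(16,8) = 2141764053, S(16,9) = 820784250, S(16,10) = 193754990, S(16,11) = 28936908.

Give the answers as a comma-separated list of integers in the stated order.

[17] T[17,6]:6*2734926558+1096190550=17505749898 · T[17,7]:7*3281882604+2734926558=25708104786 · T[17,8]:8*2141764053+3281882604=20415995028 · T[17,9]:9*820784250+2141764053=9528822303 · T[17,10]:10*193754990+820784250=2758334150 · T[17,11]:11*28936908+193754990=512060978
[18] T[18,7]:7*25708104786+17505749898=197462483400 · T[18,8]:8*20415995028+25708104786=189036065010 · T[18,9]:9*9528822303+20415995028=106175395755 · T[18,10]:10*2758334150+9528822303=37112163803 · T[18,11]:11*512060978+2758334150=8391004908
[19] T[19,8]:8*189036065010+197462483400=1709751003480 · T[19,9]:9*106175395755+189036065010=1144614626805 · T[19,10]:10*37112163803+106175395755=477297033785 · T[19,11]:11*8391004908+37112163803=129413217791
Read S(19,8) = 1709751003480, S(19,9) = 1144614626805, S(19,10) = 477297033785, S(19,11) = 129413217791.

1709751003480, 1144614626805, 477297033785, 129413217791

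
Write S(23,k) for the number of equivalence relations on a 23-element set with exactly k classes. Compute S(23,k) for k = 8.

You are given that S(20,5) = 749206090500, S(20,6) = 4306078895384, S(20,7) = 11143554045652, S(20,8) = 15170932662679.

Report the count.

9741955019900400

[21] T[21,6]:6*4306078895384+749206090500=26585679462804 · T[21,7]:7*11143554045652+4306078895384=82310957214948 · T[21,8]:8*15170932662679+11143554045652=132511015347084
[22] T[22,7]:7*82310957214948+26585679462804=602762379967440 · T[22,8]:8*132511015347084+82310957214948=1142399079991620
[23] T[23,8]:8*1142399079991620+602762379967440=9741955019900400
Read S(23,8) = 9741955019900400.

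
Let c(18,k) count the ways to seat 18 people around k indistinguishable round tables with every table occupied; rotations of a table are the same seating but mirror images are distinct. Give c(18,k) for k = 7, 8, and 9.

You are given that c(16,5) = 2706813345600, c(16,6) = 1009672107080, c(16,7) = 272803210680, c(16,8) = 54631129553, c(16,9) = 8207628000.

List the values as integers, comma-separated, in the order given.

110228466184200, 24871845297936, 4308105301929

i=17: T(17,6)=2706813345600+16·1009672107080=18861567058880 | T(17,7)=1009672107080+16·272803210680=5374523477960 | T(17,8)=272803210680+16·54631129553=1146901283528 | T(17,9)=54631129553+16·8207628000=185953177553
i=18: T(18,7)=18861567058880+17·5374523477960=110228466184200 | T(18,8)=5374523477960+17·1146901283528=24871845297936 | T(18,9)=1146901283528+17·185953177553=4308105301929
Read c(18,7) = 110228466184200, c(18,8) = 24871845297936, c(18,9) = 4308105301929.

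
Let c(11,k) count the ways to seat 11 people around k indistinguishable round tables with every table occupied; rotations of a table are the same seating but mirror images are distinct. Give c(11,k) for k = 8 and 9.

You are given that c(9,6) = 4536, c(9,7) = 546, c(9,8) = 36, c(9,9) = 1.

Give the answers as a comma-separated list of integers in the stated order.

18150, 1320

[10] T[10,7]:9*546+4536=9450 · T[10,8]:9*36+546=870 · T[10,9]:9*1+36=45
[11] T[11,8]:10*870+9450=18150 · T[11,9]:10*45+870=1320
Read c(11,8) = 18150, c(11,9) = 1320.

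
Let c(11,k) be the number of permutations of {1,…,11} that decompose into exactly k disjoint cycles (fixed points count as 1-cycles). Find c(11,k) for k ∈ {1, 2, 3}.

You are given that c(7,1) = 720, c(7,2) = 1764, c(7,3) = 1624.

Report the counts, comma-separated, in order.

3628800, 10628640, 12753576

@8  (8,1):720·7+0→5040, (8,2):1764·7+720→13068, (8,3):1624·7+1764→13132
@9  (9,1):5040·8+0→40320, (9,2):13068·8+5040→109584, (9,3):13132·8+13068→118124
@10  (10,1):40320·9+0→362880, (10,2):109584·9+40320→1026576, (10,3):118124·9+109584→1172700
@11  (11,1):362880·10+0→3628800, (11,2):1026576·10+362880→10628640, (11,3):1172700·10+1026576→12753576
Read c(11,1) = 3628800, c(11,2) = 10628640, c(11,3) = 12753576.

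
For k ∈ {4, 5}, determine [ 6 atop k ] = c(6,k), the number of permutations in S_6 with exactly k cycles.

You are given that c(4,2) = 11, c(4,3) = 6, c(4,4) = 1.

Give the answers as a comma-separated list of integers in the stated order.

85, 15

i=5: T(5,3)=11+4·6=35 | T(5,4)=6+4·1=10 | T(5,5)=1+4·0=1
i=6: T(6,4)=35+5·10=85 | T(6,5)=10+5·1=15
Read c(6,4) = 85, c(6,5) = 15.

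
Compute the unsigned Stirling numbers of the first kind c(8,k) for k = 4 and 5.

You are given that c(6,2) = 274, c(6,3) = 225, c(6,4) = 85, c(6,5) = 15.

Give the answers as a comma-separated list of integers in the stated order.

@7  (7,3):225·6+274→1624, (7,4):85·6+225→735, (7,5):15·6+85→175
@8  (8,4):735·7+1624→6769, (8,5):175·7+735→1960
Read c(8,4) = 6769, c(8,5) = 1960.

6769, 1960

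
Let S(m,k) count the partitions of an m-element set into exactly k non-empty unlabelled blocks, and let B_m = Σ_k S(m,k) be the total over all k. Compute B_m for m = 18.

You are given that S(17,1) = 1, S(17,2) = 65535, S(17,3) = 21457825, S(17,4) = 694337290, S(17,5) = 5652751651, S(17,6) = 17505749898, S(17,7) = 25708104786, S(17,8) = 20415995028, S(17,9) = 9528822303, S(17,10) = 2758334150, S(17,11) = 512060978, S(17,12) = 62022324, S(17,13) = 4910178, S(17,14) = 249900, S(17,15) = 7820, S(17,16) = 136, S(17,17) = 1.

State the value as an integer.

682076806159

[18] T[18,1]:1*1+0=1 · T[18,2]:2*65535+1=131071 · T[18,3]:3*21457825+65535=64439010 · T[18,4]:4*694337290+21457825=2798806985 · T[18,5]:5*5652751651+694337290=28958095545 · T[18,6]:6*17505749898+5652751651=110687251039 · T[18,7]:7*25708104786+17505749898=197462483400 · T[18,8]:8*20415995028+25708104786=189036065010 · T[18,9]:9*9528822303+20415995028=106175395755 · T[18,10]:10*2758334150+9528822303=37112163803 · T[18,11]:11*512060978+2758334150=8391004908 · T[18,12]:12*62022324+512060978=1256328866 · T[18,13]:13*4910178+62022324=125854638 · T[18,14]:14*249900+4910178=8408778 · T[18,15]:15*7820+249900=367200 · T[18,16]:16*136+7820=9996 · T[18,17]:17*1+136=153 · T[18,18]:18*0+1=1
B_18 = ΣS(18,k) = 1+131071+64439010+2798806985+28958095545+110687251039+197462483400+189036065010+106175395755+37112163803+8391004908+1256328866+125854638+8408778+367200+9996+153+1 = 682076806159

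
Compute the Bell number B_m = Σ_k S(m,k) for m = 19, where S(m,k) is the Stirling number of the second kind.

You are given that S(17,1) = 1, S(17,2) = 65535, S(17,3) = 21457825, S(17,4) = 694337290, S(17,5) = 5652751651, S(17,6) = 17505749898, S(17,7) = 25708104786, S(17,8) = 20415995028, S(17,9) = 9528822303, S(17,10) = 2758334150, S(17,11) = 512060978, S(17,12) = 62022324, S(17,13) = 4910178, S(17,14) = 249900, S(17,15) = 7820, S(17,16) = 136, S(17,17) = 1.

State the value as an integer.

@18  (18,1):1·1+0→1, (18,2):65535·2+1→131071, (18,3):21457825·3+65535→64439010, (18,4):694337290·4+21457825→2798806985, (18,5):5652751651·5+694337290→28958095545, (18,6):17505749898·6+5652751651→110687251039, (18,7):25708104786·7+17505749898→197462483400, (18,8):20415995028·8+25708104786→189036065010, (18,9):9528822303·9+20415995028→106175395755, (18,10):2758334150·10+9528822303→37112163803, (18,11):512060978·11+2758334150→8391004908, (18,12):62022324·12+512060978→1256328866, (18,13):4910178·13+62022324→125854638, (18,14):249900·14+4910178→8408778, (18,15):7820·15+249900→367200, (18,16):136·16+7820→9996, (18,17):1·17+136→153, (18,18):0·18+1→1
@19  (19,1):1·1+0→1, (19,2):131071·2+1→262143, (19,3):64439010·3+131071→193448101, (19,4):2798806985·4+64439010→11259666950, (19,5):28958095545·5+2798806985→147589284710, (19,6):110687251039·6+28958095545→693081601779, (19,7):197462483400·7+110687251039→1492924634839, (19,8):189036065010·8+197462483400→1709751003480, (19,9):106175395755·9+189036065010→1144614626805, (19,10):37112163803·10+106175395755→477297033785, (19,11):8391004908·11+37112163803→129413217791, (19,12):1256328866·12+8391004908→23466951300, (19,13):125854638·13+1256328866→2892439160, (19,14):8408778·14+125854638→243577530, (19,15):367200·15+8408778→13916778, (19,16):9996·16+367200→527136, (19,17):153·17+9996→12597, (19,18):1·18+153→171, (19,19):0·19+1→1
B_19 = ΣS(19,k) = 1+262143+193448101+11259666950+147589284710+693081601779+1492924634839+1709751003480+1144614626805+477297033785+129413217791+23466951300+2892439160+243577530+13916778+527136+12597+171+1 = 5832742205057

5832742205057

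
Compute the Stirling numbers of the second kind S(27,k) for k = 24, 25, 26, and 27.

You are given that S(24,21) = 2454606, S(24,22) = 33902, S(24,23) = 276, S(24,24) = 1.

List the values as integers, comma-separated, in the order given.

row 25: T[25][22]=22·33902+2454606=3200450  T[25][23]=23·276+33902=40250  T[25][24]=24·1+276=300  T[25][25]=25·0+1=1
row 26: T[26][23]=23·40250+3200450=4126200  T[26][24]=24·300+40250=47450  T[26][25]=25·1+300=325  T[26][26]=26·0+1=1
row 27: T[27][24]=24·47450+4126200=5265000  T[27][25]=25·325+47450=55575  T[27][26]=26·1+325=351  T[27][27]=27·0+1=1
Read S(27,24) = 5265000, S(27,25) = 55575, S(27,26) = 351, S(27,27) = 1.

5265000, 55575, 351, 1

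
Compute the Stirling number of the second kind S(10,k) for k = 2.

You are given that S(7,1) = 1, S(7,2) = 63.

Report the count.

511

@8  (8,1):1·1+0→1, (8,2):63·2+1→127
@9  (9,1):1·1+0→1, (9,2):127·2+1→255
@10  (10,2):255·2+1→511
Read S(10,2) = 511.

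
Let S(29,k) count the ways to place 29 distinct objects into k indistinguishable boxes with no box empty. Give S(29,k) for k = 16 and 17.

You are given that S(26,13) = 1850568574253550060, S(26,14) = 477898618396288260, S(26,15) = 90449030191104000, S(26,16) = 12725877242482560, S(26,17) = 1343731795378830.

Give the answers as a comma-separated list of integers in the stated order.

140694950355081071520, 21818248085373723570

[27] T[27,14]:14*477898618396288260+1850568574253550060=8541149231801585700 · T[27,15]:15*90449030191104000+477898618396288260=1834634071262848260 · T[27,16]:16*12725877242482560+90449030191104000=294063066070824960 · T[27,17]:17*1343731795378830+12725877242482560=35569317763922670
[28] T[28,15]:15*1834634071262848260+8541149231801585700=36060660300744309600 · T[28,16]:16*294063066070824960+1834634071262848260=6539643128396047620 · T[28,17]:17*35569317763922670+294063066070824960=898741468057510350
[29] T[29,16]:16*6539643128396047620+36060660300744309600=140694950355081071520 · T[29,17]:17*898741468057510350+6539643128396047620=21818248085373723570
Read S(29,16) = 140694950355081071520, S(29,17) = 21818248085373723570.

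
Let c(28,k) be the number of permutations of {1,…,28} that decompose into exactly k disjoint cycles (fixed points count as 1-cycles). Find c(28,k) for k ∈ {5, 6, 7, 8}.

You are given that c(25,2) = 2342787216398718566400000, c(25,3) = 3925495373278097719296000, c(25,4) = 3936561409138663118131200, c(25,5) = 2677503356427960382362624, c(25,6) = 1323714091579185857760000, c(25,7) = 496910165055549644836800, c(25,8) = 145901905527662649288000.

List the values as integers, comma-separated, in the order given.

row 26: T[26][3]=25·3925495373278097719296000+2342787216398718566400000=100480171548351161548800000  T[26][4]=25·3936561409138663118131200+3925495373278097719296000=102339530601744675672576000  T[26][5]=25·2677503356427960382362624+3936561409138663118131200=70874145319837672677196800  T[26][6]=25·1323714091579185857760000+2677503356427960382362624=35770355645907606826362624  T[26][7]=25·496910165055549644836800+1323714091579185857760000=13746468217967926978680000  T[26][8]=25·145901905527662649288000+496910165055549644836800=4144457803247115877036800
row 27: T[27][4]=26·102339530601744675672576000+100480171548351161548800000=2761307967193712729035776000  T[27][5]=26·70874145319837672677196800+102339530601744675672576000=1945067308917524165279692800  T[27][6]=26·35770355645907606826362624+70874145319837672677196800=1000903392113435450162625024  T[27][7]=26·13746468217967926978680000+35770355645907606826362624=393178529313073708272042624  T[27][8]=26·4144457803247115877036800+13746468217967926978680000=121502371102392939781636800
row 28: T[28][5]=27·1945067308917524165279692800+2761307967193712729035776000=55278125307966865191587481600  T[28][6]=27·1000903392113435450162625024+1945067308917524165279692800=28969458895980281319670568448  T[28][7]=27·393178529313073708272042624+1000903392113435450162625024=11616723683566425573507775872  T[28][8]=27·121502371102392939781636800+393178529313073708272042624=3673742549077683082376236224
Read c(28,5) = 55278125307966865191587481600, c(28,6) = 28969458895980281319670568448, c(28,7) = 11616723683566425573507775872, c(28,8) = 3673742549077683082376236224.

55278125307966865191587481600, 28969458895980281319670568448, 11616723683566425573507775872, 3673742549077683082376236224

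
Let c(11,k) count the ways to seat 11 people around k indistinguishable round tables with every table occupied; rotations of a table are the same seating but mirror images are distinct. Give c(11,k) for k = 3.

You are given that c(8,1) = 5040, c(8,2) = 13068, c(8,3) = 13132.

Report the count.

12753576

@9  (9,1):5040·8+0→40320, (9,2):13068·8+5040→109584, (9,3):13132·8+13068→118124
@10  (10,2):109584·9+40320→1026576, (10,3):118124·9+109584→1172700
@11  (11,3):1172700·10+1026576→12753576
Read c(11,3) = 12753576.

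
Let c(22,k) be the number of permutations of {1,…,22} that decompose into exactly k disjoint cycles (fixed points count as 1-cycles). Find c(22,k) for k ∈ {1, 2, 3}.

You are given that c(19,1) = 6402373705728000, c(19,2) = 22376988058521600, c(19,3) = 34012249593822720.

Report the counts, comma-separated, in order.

51090942171709440000, 186244810780170240000, 298631902863216384000

row 20: T[20][1]=19·6402373705728000+0=121645100408832000  T[20][2]=19·22376988058521600+6402373705728000=431565146817638400  T[20][3]=19·34012249593822720+22376988058521600=668609730341153280
row 21: T[21][1]=20·121645100408832000+0=2432902008176640000  T[21][2]=20·431565146817638400+121645100408832000=8752948036761600000  T[21][3]=20·668609730341153280+431565146817638400=13803759753640704000
row 22: T[22][1]=21·2432902008176640000+0=51090942171709440000  T[22][2]=21·8752948036761600000+2432902008176640000=186244810780170240000  T[22][3]=21·13803759753640704000+8752948036761600000=298631902863216384000
Read c(22,1) = 51090942171709440000, c(22,2) = 186244810780170240000, c(22,3) = 298631902863216384000.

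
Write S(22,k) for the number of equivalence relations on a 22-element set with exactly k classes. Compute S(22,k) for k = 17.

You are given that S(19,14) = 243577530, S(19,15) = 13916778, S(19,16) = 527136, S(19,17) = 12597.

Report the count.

r20: T_20,15=15×13916778+243577530=452329200; T_20,16=16×527136+13916778=22350954; T_20,17=17×12597+527136=741285
r21: T_21,16=16×22350954+452329200=809944464; T_21,17=17×741285+22350954=34952799
r22: T_22,17=17×34952799+809944464=1404142047
Read S(22,17) = 1404142047.

1404142047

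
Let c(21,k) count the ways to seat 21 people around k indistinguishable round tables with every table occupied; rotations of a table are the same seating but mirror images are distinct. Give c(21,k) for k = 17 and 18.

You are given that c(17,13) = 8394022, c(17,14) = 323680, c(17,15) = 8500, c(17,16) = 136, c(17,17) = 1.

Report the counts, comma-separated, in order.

53327946, 1256850

row 18: T[18][14]=17·323680+8394022=13896582  T[18][15]=17·8500+323680=468180  T[18][16]=17·136+8500=10812  T[18][17]=17·1+136=153  T[18][18]=17·0+1=1
row 19: T[19][15]=18·468180+13896582=22323822  T[19][16]=18·10812+468180=662796  T[19][17]=18·153+10812=13566  T[19][18]=18·1+153=171
row 20: T[20][16]=19·662796+22323822=34916946  T[20][17]=19·13566+662796=920550  T[20][18]=19·171+13566=16815
row 21: T[21][17]=20·920550+34916946=53327946  T[21][18]=20·16815+920550=1256850
Read c(21,17) = 53327946, c(21,18) = 1256850.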